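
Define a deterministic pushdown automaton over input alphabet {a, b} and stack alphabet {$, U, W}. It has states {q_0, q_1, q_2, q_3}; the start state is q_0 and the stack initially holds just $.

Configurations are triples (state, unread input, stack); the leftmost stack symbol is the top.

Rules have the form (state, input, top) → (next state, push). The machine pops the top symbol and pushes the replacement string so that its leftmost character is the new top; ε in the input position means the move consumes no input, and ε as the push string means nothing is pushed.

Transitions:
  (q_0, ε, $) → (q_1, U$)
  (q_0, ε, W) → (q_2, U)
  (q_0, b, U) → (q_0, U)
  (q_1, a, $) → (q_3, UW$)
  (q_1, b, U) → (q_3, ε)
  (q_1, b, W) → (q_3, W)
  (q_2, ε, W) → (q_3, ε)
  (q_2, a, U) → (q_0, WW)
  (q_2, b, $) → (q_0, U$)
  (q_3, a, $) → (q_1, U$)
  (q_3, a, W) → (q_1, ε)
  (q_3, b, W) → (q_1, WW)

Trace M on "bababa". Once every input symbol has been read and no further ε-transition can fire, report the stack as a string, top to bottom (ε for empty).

U$

(q_0, bababa, $)
  ε-move, top $: go to q_1, push U$ → (q_1, bababa, U$)
  read b, top U: go to q_3, push ε → (q_3, ababa, $)
  read a, top $: go to q_1, push U$ → (q_1, baba, U$)
  read b, top U: go to q_3, push ε → (q_3, aba, $)
  read a, top $: go to q_1, push U$ → (q_1, ba, U$)
  read b, top U: go to q_3, push ε → (q_3, a, $)
  read a, top $: go to q_1, push U$ → (q_1, ε, U$)
All input consumed in state q_1 with stack U$.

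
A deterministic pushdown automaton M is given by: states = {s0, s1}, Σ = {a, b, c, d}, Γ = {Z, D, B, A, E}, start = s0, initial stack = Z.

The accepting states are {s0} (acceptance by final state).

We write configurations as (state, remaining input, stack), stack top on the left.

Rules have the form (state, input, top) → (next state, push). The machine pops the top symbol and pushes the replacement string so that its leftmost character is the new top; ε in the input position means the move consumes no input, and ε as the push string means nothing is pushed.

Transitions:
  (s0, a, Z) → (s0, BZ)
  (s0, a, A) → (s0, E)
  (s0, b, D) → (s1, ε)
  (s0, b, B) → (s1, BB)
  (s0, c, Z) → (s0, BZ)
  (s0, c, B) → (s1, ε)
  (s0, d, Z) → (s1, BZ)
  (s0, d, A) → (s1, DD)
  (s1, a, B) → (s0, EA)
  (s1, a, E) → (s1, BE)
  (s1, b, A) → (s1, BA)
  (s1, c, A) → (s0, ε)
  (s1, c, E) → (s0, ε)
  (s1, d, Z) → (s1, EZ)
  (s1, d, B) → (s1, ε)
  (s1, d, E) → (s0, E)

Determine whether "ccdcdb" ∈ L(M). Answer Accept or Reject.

(s0, ccdcdb, Z)
  read c, top Z: go to s0, push BZ → (s0, cdcdb, BZ)
  read c, top B: go to s1, push ε → (s1, dcdb, Z)
  read d, top Z: go to s1, push EZ → (s1, cdb, EZ)
  read c, top E: go to s0, push ε → (s0, db, Z)
  read d, top Z: go to s1, push BZ → (s1, b, BZ)
No transition applies at (s1, b, BZ); input not fully consumed.

Reject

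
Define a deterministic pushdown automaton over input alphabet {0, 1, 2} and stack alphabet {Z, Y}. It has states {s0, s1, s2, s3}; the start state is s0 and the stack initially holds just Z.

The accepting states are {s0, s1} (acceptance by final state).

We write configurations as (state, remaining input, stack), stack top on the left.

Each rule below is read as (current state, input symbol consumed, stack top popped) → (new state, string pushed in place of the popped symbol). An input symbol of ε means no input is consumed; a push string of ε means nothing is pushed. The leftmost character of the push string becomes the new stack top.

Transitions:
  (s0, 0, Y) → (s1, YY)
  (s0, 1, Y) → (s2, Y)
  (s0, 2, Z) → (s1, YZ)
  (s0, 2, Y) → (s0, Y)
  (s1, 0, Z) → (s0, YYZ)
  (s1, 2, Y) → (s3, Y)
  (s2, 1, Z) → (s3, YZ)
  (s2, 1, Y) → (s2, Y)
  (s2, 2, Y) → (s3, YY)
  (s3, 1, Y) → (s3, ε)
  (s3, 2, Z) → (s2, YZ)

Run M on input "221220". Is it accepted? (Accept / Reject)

Reject

(s0, 221220, Z)
  read 2, top Z: go to s1, push YZ → (s1, 21220, YZ)
  read 2, top Y: go to s3, push Y → (s3, 1220, YZ)
  read 1, top Y: go to s3, push ε → (s3, 220, Z)
  read 2, top Z: go to s2, push YZ → (s2, 20, YZ)
  read 2, top Y: go to s3, push YY → (s3, 0, YYZ)
No transition applies at (s3, 0, YYZ); input not fully consumed.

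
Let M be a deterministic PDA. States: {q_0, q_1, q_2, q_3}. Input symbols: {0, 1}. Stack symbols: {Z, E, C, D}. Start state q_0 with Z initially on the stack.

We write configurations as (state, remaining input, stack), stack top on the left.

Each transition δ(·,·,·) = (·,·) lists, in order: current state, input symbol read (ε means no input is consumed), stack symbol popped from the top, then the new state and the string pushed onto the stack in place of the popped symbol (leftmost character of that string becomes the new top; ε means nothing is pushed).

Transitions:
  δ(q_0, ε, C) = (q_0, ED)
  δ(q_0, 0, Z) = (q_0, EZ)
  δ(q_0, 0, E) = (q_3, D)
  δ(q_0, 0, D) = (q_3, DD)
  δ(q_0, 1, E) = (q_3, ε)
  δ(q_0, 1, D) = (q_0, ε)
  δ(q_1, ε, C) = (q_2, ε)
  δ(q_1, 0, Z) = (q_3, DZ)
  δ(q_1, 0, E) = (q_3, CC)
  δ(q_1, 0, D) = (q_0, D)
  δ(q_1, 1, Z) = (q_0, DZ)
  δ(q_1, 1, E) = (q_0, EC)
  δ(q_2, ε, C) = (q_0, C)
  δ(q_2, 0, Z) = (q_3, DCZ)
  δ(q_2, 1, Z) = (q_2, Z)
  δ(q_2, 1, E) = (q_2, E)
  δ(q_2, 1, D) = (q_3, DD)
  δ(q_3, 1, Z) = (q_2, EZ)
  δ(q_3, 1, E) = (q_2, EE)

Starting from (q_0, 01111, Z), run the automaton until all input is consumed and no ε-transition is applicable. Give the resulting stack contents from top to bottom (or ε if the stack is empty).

EZ

(q_0, 01111, Z)
  read 0, top Z: go to q_0, push EZ → (q_0, 1111, EZ)
  read 1, top E: go to q_3, push ε → (q_3, 111, Z)
  read 1, top Z: go to q_2, push EZ → (q_2, 11, EZ)
  read 1, top E: go to q_2, push E → (q_2, 1, EZ)
  read 1, top E: go to q_2, push E → (q_2, ε, EZ)
All input consumed in state q_2 with stack EZ.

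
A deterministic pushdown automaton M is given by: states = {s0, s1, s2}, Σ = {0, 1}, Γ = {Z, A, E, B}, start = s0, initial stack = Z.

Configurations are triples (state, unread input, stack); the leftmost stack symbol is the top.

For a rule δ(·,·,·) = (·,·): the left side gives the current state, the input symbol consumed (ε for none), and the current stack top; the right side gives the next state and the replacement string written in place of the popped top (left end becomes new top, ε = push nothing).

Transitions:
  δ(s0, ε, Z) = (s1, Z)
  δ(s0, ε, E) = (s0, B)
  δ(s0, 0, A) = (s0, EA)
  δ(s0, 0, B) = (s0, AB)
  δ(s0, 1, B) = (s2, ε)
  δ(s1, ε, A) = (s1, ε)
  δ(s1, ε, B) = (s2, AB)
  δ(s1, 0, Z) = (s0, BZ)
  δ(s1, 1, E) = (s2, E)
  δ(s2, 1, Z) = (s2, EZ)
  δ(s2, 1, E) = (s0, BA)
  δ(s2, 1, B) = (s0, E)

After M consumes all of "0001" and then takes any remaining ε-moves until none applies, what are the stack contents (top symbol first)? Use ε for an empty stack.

(s0, 0001, Z)
  ε-move, top Z: go to s1, push Z → (s1, 0001, Z)
  read 0, top Z: go to s0, push BZ → (s0, 001, BZ)
  read 0, top B: go to s0, push AB → (s0, 01, ABZ)
  read 0, top A: go to s0, push EA → (s0, 1, EABZ)
  ε-move, top E: go to s0, push B → (s0, 1, BABZ)
  read 1, top B: go to s2, push ε → (s2, ε, ABZ)
All input consumed in state s2 with stack ABZ.

ABZ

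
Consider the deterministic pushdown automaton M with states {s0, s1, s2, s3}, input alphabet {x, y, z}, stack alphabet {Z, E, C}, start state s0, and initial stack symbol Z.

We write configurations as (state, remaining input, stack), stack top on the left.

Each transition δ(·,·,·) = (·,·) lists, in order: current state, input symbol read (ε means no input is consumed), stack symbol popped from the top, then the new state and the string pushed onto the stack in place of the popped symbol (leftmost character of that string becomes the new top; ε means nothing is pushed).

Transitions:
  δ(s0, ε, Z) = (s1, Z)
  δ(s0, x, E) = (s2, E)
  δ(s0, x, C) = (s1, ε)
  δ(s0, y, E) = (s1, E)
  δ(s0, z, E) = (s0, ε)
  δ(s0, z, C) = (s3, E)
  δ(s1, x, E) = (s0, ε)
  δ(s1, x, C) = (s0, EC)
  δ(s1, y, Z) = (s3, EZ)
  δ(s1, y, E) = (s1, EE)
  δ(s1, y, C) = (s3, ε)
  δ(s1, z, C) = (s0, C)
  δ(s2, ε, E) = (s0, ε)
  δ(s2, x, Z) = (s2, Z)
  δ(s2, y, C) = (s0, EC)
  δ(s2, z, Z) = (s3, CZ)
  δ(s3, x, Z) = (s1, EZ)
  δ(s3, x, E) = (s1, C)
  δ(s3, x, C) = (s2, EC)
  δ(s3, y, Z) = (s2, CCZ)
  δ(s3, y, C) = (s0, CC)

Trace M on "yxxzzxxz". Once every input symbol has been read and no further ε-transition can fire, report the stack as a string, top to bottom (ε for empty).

CZ

(s0, yxxzzxxz, Z) ⊢ (s1, yxxzzxxz, Z) ⊢ (s3, xxzzxxz, EZ) ⊢ (s1, xzzxxz, CZ) ⊢ (s0, zzxxz, ECZ) ⊢ (s0, zxxz, CZ) ⊢ (s3, xxz, EZ) ⊢ (s1, xz, CZ) ⊢ (s0, z, ECZ) ⊢ (s0, ε, CZ)
All input consumed in state s0 with stack CZ.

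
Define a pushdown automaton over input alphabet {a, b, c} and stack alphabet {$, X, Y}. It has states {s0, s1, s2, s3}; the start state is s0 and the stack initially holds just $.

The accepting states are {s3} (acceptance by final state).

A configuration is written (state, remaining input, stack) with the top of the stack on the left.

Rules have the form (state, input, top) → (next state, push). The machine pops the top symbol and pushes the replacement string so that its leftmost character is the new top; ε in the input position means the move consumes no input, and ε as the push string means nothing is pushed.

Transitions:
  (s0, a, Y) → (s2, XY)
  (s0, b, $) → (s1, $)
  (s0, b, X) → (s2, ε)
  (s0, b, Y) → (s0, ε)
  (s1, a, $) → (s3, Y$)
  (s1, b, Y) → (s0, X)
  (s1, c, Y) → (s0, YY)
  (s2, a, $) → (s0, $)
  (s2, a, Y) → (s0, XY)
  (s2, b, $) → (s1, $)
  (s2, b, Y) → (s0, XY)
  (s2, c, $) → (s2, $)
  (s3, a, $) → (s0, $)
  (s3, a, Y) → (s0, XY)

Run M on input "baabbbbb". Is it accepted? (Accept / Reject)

Reject

No computation consumes all input and reaches a final state.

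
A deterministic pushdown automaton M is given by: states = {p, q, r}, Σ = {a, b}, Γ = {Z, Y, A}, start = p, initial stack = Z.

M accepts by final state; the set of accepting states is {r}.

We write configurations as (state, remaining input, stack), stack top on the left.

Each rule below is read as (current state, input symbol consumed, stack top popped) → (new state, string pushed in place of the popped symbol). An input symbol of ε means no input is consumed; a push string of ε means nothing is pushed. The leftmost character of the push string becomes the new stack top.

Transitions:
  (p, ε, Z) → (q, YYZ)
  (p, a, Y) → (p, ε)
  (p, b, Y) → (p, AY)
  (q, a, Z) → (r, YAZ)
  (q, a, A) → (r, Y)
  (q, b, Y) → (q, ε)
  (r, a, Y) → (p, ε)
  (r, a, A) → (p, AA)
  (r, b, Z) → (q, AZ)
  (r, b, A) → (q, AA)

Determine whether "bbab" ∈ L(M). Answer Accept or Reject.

Reject

(p, bbab, Z)
  ε-move, top Z: go to q, push YYZ → (q, bbab, YYZ)
  read b, top Y: go to q, push ε → (q, bab, YZ)
  read b, top Y: go to q, push ε → (q, ab, Z)
  read a, top Z: go to r, push YAZ → (r, b, YAZ)
No transition applies at (r, b, YAZ); input not fully consumed.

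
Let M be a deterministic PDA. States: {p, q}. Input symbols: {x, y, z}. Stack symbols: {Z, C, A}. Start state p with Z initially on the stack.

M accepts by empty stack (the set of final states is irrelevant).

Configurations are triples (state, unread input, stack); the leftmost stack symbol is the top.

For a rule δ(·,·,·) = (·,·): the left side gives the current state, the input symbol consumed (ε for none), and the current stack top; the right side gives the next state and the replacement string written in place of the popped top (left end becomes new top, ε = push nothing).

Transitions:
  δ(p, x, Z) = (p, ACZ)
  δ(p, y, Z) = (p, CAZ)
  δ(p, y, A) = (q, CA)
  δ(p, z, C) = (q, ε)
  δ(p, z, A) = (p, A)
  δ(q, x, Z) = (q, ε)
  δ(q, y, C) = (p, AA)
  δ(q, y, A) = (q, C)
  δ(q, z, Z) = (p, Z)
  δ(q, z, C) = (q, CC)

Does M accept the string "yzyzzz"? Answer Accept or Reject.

(p, yzyzzz, Z) ⊢ (p, zyzzz, CAZ) ⊢ (q, yzzz, AZ) ⊢ (q, zzz, CZ) ⊢ (q, zz, CCZ) ⊢ (q, z, CCCZ) ⊢ (q, ε, CCCCZ)
All input consumed; stack is CCCCZ, not empty, and no further ε-move applies.

Reject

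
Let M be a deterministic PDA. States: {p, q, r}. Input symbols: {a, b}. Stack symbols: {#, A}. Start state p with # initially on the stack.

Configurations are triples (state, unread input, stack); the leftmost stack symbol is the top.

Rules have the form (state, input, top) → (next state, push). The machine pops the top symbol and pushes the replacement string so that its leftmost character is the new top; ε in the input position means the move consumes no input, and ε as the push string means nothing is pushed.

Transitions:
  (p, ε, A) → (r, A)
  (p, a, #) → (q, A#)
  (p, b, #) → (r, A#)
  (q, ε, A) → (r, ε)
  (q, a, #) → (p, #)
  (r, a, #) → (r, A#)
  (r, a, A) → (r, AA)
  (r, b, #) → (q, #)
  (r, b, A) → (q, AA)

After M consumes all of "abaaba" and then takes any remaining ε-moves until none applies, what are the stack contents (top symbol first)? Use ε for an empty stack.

(p, abaaba, #)
  read a, top #: go to q, push A# → (q, baaba, A#)
  ε-move, top A: go to r, push ε → (r, baaba, #)
  read b, top #: go to q, push # → (q, aaba, #)
  read a, top #: go to p, push # → (p, aba, #)
  read a, top #: go to q, push A# → (q, ba, A#)
  ε-move, top A: go to r, push ε → (r, ba, #)
  read b, top #: go to q, push # → (q, a, #)
  read a, top #: go to p, push # → (p, ε, #)
All input consumed in state p with stack #.

#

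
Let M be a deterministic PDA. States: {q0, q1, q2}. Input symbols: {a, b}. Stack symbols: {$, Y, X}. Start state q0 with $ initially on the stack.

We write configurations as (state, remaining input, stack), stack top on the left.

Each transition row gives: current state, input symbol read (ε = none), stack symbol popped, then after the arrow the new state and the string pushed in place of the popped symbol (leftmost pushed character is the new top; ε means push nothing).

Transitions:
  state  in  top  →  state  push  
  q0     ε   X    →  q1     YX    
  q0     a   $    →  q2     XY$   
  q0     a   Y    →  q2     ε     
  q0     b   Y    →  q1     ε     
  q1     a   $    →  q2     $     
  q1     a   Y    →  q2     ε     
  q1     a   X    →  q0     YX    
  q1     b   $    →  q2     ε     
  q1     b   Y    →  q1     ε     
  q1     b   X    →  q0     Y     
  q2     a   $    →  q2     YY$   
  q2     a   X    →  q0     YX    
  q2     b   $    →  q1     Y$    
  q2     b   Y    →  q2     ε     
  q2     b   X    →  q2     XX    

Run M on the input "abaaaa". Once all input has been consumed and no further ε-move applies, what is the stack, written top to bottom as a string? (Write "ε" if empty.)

(q0, abaaaa, $)
  read a, top $: go to q2, push XY$ → (q2, baaaa, XY$)
  read b, top X: go to q2, push XX → (q2, aaaa, XXY$)
  read a, top X: go to q0, push YX → (q0, aaa, YXXY$)
  read a, top Y: go to q2, push ε → (q2, aa, XXY$)
  read a, top X: go to q0, push YX → (q0, a, YXXY$)
  read a, top Y: go to q2, push ε → (q2, ε, XXY$)
All input consumed in state q2 with stack XXY$.

XXY$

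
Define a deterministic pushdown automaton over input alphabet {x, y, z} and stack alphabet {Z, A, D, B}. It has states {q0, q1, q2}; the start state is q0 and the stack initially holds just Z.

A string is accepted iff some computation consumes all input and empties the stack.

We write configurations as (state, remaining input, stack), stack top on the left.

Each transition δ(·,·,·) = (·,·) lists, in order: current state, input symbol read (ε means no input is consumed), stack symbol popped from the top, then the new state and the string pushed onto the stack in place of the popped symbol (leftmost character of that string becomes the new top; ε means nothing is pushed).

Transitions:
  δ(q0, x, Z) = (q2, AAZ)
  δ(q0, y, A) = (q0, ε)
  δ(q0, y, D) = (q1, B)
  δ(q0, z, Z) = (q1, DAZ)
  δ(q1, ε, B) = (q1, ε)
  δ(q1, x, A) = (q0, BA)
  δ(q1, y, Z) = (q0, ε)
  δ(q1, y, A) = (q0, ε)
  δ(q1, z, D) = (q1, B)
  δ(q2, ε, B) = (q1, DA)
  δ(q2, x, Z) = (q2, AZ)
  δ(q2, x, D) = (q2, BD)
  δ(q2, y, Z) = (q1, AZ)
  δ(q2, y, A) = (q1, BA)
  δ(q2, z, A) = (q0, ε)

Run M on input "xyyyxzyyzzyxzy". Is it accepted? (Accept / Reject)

(q0, xyyyxzyyzzyxzy, Z) ⊢ (q2, yyyxzyyzzyxzy, AAZ) ⊢ (q1, yyxzyyzzyxzy, BAAZ) ⊢ (q1, yyxzyyzzyxzy, AAZ) ⊢ (q0, yxzyyzzyxzy, AZ) ⊢ (q0, xzyyzzyxzy, Z) ⊢ (q2, zyyzzyxzy, AAZ) ⊢ (q0, yyzzyxzy, AZ) ⊢ (q0, yzzyxzy, Z)
No transition applies at (q0, yzzyxzy, Z); input not fully consumed.

Reject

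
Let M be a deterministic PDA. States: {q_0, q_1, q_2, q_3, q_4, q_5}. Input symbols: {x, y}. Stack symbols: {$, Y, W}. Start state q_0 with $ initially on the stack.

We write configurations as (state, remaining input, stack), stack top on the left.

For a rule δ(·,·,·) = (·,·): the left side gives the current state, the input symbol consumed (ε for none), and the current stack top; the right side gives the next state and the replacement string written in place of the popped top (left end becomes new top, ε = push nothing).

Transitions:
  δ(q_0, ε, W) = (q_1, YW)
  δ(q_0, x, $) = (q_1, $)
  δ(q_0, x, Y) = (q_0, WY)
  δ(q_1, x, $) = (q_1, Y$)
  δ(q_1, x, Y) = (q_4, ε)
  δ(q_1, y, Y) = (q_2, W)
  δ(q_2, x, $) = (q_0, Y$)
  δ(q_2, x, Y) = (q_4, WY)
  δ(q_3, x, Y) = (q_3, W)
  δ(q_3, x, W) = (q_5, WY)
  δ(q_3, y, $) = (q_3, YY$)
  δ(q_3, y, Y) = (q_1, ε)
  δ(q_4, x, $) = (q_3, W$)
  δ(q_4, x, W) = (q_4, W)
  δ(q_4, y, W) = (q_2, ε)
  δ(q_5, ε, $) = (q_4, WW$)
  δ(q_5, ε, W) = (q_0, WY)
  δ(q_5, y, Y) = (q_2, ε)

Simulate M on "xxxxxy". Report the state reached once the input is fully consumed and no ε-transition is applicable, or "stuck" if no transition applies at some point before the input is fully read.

q_2

(q_0, xxxxxy, $) ⊢ (q_1, xxxxy, $) ⊢ (q_1, xxxy, Y$) ⊢ (q_4, xxy, $) ⊢ (q_3, xy, W$) ⊢ (q_5, y, WY$) ⊢ (q_0, y, WYY$) ⊢ (q_1, y, YWYY$) ⊢ (q_2, ε, WWYY$)
All input consumed; M is in state q_2.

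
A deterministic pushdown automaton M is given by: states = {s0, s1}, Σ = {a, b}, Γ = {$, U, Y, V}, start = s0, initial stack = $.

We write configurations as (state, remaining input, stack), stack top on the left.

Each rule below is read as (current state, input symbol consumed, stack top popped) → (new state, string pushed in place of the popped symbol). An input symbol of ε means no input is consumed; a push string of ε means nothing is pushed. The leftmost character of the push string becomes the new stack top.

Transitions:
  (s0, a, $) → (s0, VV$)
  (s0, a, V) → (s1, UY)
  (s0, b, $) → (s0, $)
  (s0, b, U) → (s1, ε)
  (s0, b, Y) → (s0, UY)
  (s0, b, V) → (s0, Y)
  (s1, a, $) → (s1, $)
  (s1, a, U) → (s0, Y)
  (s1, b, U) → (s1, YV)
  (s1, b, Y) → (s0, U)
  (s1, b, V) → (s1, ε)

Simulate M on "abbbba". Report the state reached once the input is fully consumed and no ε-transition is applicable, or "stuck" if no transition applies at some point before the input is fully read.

stuck

(s0, abbbba, $) ⊢ (s0, bbbba, VV$) ⊢ (s0, bbba, YV$) ⊢ (s0, bba, UYV$) ⊢ (s1, ba, YV$) ⊢ (s0, a, UV$)
No transition for (s0, a, top U); M blocks with input a remaining.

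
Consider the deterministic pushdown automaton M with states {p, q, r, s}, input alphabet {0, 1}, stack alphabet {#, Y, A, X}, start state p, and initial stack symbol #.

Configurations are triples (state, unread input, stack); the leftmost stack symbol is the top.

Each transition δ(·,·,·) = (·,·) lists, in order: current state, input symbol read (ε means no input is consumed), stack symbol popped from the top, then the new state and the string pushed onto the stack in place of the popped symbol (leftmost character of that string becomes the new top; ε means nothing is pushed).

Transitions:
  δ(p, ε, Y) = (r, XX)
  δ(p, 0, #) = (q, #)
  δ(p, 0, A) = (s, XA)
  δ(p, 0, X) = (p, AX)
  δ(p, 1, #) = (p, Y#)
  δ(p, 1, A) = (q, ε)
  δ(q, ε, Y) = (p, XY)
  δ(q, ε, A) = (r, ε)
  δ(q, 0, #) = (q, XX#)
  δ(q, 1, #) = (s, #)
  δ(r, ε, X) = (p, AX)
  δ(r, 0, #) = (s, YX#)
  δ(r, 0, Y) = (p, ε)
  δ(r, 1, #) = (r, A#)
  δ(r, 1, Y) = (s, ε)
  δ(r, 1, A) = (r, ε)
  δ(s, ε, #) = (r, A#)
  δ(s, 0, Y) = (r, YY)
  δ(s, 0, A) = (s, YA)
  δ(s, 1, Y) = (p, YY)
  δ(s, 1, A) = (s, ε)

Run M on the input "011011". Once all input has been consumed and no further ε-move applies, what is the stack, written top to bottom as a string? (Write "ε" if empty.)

(p, 011011, #)
  read 0, top #: go to q, push # → (q, 11011, #)
  read 1, top #: go to s, push # → (s, 1011, #)
  ε-move, top #: go to r, push A# → (r, 1011, A#)
  read 1, top A: go to r, push ε → (r, 011, #)
  read 0, top #: go to s, push YX# → (s, 11, YX#)
  read 1, top Y: go to p, push YY → (p, 1, YYX#)
  ε-move, top Y: go to r, push XX → (r, 1, XXYX#)
  ε-move, top X: go to p, push AX → (p, 1, AXXYX#)
  read 1, top A: go to q, push ε → (q, ε, XXYX#)
All input consumed in state q with stack XXYX#.

XXYX#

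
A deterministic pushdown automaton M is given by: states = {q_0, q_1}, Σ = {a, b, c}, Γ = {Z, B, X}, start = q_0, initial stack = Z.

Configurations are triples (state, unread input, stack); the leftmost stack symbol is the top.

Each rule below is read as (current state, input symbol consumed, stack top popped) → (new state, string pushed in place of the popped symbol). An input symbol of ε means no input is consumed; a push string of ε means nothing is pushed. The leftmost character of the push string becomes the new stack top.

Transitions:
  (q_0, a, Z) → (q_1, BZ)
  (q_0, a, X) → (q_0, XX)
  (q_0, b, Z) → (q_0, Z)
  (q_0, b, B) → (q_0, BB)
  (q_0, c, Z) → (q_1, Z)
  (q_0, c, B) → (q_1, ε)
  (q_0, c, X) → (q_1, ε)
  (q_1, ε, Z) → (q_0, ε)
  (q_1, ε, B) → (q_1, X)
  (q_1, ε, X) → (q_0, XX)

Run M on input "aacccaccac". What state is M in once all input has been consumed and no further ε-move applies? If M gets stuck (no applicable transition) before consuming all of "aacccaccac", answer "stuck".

q_0

(q_0, aacccaccac, Z)
  read a, top Z: go to q_1, push BZ → (q_1, acccaccac, BZ)
  ε-move, top B: go to q_1, push X → (q_1, acccaccac, XZ)
  ε-move, top X: go to q_0, push XX → (q_0, acccaccac, XXZ)
  read a, top X: go to q_0, push XX → (q_0, cccaccac, XXXZ)
  read c, top X: go to q_1, push ε → (q_1, ccaccac, XXZ)
  ε-move, top X: go to q_0, push XX → (q_0, ccaccac, XXXZ)
  read c, top X: go to q_1, push ε → (q_1, caccac, XXZ)
  ε-move, top X: go to q_0, push XX → (q_0, caccac, XXXZ)
  read c, top X: go to q_1, push ε → (q_1, accac, XXZ)
  ε-move, top X: go to q_0, push XX → (q_0, accac, XXXZ)
  read a, top X: go to q_0, push XX → (q_0, ccac, XXXXZ)
  read c, top X: go to q_1, push ε → (q_1, cac, XXXZ)
  ε-move, top X: go to q_0, push XX → (q_0, cac, XXXXZ)
  read c, top X: go to q_1, push ε → (q_1, ac, XXXZ)
  ε-move, top X: go to q_0, push XX → (q_0, ac, XXXXZ)
  read a, top X: go to q_0, push XX → (q_0, c, XXXXXZ)
  read c, top X: go to q_1, push ε → (q_1, ε, XXXXZ)
  ε-move, top X: go to q_0, push XX → (q_0, ε, XXXXXZ)
All input consumed; M is in state q_0.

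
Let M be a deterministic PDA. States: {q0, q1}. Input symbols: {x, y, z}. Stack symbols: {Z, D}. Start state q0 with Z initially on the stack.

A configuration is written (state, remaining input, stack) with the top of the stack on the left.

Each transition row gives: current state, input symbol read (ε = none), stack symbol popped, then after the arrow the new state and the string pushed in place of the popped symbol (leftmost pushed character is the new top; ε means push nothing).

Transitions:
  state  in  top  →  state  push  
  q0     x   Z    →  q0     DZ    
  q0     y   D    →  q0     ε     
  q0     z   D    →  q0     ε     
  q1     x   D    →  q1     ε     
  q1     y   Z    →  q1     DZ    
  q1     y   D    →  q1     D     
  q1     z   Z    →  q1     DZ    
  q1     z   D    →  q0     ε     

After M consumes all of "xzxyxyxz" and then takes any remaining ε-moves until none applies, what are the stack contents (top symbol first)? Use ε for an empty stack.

(q0, xzxyxyxz, Z)
  read x, top Z: go to q0, push DZ → (q0, zxyxyxz, DZ)
  read z, top D: go to q0, push ε → (q0, xyxyxz, Z)
  read x, top Z: go to q0, push DZ → (q0, yxyxz, DZ)
  read y, top D: go to q0, push ε → (q0, xyxz, Z)
  read x, top Z: go to q0, push DZ → (q0, yxz, DZ)
  read y, top D: go to q0, push ε → (q0, xz, Z)
  read x, top Z: go to q0, push DZ → (q0, z, DZ)
  read z, top D: go to q0, push ε → (q0, ε, Z)
All input consumed in state q0 with stack Z.

Z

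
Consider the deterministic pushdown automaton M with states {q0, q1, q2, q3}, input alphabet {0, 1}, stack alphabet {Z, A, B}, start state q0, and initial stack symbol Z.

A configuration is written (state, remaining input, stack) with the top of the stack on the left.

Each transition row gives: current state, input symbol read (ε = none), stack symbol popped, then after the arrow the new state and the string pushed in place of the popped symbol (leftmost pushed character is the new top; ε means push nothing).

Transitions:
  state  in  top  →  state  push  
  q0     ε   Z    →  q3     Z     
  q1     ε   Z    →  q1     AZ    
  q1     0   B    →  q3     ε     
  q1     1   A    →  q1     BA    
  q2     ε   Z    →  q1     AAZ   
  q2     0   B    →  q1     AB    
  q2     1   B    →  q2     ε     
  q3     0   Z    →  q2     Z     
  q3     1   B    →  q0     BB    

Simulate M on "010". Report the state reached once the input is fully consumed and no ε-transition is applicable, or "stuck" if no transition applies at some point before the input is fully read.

q3

(q0, 010, Z) ⊢ (q3, 010, Z) ⊢ (q2, 10, Z) ⊢ (q1, 10, AAZ) ⊢ (q1, 0, BAAZ) ⊢ (q3, ε, AAZ)
All input consumed; M is in state q3.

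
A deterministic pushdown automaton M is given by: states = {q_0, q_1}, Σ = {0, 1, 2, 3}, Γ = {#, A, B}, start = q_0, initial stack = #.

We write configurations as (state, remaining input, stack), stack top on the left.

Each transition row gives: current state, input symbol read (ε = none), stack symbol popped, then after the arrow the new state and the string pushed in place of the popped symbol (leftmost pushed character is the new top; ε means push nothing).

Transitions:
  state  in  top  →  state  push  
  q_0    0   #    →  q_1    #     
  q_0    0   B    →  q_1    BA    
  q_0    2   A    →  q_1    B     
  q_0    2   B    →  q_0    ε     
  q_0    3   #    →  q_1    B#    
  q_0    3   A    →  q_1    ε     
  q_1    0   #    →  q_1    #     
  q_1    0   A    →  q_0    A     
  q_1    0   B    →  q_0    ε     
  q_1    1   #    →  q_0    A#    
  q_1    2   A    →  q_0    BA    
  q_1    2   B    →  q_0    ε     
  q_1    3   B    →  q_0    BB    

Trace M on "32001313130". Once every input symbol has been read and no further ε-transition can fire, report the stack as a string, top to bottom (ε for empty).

#

(q_0, 32001313130, #) ⊢ (q_1, 2001313130, B#) ⊢ (q_0, 001313130, #) ⊢ (q_1, 01313130, #) ⊢ (q_1, 1313130, #) ⊢ (q_0, 313130, A#) ⊢ (q_1, 13130, #) ⊢ (q_0, 3130, A#) ⊢ (q_1, 130, #) ⊢ (q_0, 30, A#) ⊢ (q_1, 0, #) ⊢ (q_1, ε, #)
All input consumed in state q_1 with stack #.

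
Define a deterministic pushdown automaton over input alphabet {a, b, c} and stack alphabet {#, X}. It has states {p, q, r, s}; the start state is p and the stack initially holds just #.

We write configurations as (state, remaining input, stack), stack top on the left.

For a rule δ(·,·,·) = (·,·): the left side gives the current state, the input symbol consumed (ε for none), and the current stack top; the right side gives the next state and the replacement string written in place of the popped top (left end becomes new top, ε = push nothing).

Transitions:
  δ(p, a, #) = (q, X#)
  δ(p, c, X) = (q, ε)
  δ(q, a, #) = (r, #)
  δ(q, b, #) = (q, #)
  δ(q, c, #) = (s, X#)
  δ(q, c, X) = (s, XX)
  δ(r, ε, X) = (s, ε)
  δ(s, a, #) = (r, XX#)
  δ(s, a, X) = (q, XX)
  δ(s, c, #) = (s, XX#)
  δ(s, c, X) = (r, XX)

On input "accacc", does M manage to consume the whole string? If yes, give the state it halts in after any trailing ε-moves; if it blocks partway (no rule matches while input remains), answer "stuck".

(p, accacc, #) ⊢ (q, ccacc, X#) ⊢ (s, cacc, XX#) ⊢ (r, acc, XXX#) ⊢ (s, acc, XX#) ⊢ (q, cc, XXX#) ⊢ (s, c, XXXX#) ⊢ (r, ε, XXXXX#) ⊢ (s, ε, XXXX#)
All input consumed; M is in state s.

s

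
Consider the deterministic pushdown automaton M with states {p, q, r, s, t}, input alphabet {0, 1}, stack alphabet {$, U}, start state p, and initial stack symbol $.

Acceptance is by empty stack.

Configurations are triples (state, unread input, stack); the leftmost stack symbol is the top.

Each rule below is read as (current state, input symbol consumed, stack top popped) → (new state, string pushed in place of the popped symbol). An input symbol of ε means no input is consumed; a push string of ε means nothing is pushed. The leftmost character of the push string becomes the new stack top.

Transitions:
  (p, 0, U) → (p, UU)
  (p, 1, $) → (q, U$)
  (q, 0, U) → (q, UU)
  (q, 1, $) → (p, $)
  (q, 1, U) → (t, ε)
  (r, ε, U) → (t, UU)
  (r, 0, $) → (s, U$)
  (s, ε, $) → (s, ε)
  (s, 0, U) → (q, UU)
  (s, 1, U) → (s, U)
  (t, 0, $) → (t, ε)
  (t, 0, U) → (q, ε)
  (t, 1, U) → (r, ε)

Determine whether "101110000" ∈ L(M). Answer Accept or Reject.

(p, 101110000, $)
  read 1, top $: go to q, push U$ → (q, 01110000, U$)
  read 0, top U: go to q, push UU → (q, 1110000, UU$)
  read 1, top U: go to t, push ε → (t, 110000, U$)
  read 1, top U: go to r, push ε → (r, 10000, $)
No transition applies at (r, 10000, $); input not fully consumed.

Reject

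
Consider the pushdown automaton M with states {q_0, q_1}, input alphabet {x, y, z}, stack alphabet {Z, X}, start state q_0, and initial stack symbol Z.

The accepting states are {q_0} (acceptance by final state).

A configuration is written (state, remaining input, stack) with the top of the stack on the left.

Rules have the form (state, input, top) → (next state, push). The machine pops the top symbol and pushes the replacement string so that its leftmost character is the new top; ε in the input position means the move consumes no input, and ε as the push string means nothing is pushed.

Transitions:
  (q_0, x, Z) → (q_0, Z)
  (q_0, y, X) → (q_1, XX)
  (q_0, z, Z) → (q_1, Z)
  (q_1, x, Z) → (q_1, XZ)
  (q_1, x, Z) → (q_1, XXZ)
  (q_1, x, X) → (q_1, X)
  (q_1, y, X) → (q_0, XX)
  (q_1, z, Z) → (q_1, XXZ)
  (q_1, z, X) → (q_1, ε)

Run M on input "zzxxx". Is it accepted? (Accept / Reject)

No computation consumes all input and reaches a final state.

Reject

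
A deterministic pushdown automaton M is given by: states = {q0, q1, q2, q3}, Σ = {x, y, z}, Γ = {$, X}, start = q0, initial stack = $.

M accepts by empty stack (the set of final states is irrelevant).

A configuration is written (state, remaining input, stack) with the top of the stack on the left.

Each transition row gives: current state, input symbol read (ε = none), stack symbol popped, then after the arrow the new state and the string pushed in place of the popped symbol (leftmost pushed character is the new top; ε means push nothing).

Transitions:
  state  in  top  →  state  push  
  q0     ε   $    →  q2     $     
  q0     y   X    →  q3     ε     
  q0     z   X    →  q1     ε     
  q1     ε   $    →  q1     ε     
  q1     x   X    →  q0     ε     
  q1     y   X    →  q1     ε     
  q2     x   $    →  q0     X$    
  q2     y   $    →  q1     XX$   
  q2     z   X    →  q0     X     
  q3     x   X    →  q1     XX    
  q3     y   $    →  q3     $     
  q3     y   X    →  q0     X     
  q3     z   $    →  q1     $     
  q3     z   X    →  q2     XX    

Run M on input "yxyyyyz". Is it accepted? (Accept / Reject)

Accept

(q0, yxyyyyz, $) ⊢ (q2, yxyyyyz, $) ⊢ (q1, xyyyyz, XX$) ⊢ (q0, yyyyz, X$) ⊢ (q3, yyyz, $) ⊢ (q3, yyz, $) ⊢ (q3, yz, $) ⊢ (q3, z, $) ⊢ (q1, ε, $) ⊢ (q1, ε, ε)
All input consumed and the stack is empty.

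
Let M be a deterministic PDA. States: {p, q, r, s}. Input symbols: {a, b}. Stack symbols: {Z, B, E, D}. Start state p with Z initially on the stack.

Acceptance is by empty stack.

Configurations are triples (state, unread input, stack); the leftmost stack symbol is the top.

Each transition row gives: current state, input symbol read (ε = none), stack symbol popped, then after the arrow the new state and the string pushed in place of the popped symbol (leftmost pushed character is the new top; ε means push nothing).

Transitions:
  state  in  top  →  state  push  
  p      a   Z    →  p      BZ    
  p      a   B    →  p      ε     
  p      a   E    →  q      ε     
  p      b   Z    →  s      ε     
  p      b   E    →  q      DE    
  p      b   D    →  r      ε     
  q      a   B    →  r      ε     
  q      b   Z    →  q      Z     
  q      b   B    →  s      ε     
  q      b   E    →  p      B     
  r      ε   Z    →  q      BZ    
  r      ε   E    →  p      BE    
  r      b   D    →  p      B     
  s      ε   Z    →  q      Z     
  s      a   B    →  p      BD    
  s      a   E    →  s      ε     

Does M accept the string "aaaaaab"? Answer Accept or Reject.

(p, aaaaaab, Z) ⊢ (p, aaaaab, BZ) ⊢ (p, aaaab, Z) ⊢ (p, aaab, BZ) ⊢ (p, aab, Z) ⊢ (p, ab, BZ) ⊢ (p, b, Z) ⊢ (s, ε, ε)
All input consumed and the stack is empty.

Accept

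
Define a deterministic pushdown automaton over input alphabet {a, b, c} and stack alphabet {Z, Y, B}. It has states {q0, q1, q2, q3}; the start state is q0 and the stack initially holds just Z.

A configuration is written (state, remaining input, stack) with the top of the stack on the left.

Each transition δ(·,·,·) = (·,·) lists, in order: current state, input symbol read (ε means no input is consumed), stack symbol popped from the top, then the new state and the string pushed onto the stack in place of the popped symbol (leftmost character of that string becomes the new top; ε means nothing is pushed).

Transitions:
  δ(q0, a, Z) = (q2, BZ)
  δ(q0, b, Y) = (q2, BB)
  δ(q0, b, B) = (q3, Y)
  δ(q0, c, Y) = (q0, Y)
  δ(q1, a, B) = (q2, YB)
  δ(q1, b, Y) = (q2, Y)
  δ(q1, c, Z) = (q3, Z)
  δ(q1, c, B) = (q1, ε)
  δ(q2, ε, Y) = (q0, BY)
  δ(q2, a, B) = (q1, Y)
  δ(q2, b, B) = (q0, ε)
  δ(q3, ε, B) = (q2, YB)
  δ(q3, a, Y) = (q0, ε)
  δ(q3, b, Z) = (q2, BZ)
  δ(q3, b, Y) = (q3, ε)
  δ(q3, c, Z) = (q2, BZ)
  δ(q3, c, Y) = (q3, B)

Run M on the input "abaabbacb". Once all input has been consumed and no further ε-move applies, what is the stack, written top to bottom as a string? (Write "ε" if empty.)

(q0, abaabbacb, Z) ⊢ (q2, baabbacb, BZ) ⊢ (q0, aabbacb, Z) ⊢ (q2, abbacb, BZ) ⊢ (q1, bbacb, YZ) ⊢ (q2, bacb, YZ) ⊢ (q0, bacb, BYZ) ⊢ (q3, acb, YYZ) ⊢ (q0, cb, YZ) ⊢ (q0, b, YZ) ⊢ (q2, ε, BBZ)
All input consumed in state q2 with stack BBZ.

BBZ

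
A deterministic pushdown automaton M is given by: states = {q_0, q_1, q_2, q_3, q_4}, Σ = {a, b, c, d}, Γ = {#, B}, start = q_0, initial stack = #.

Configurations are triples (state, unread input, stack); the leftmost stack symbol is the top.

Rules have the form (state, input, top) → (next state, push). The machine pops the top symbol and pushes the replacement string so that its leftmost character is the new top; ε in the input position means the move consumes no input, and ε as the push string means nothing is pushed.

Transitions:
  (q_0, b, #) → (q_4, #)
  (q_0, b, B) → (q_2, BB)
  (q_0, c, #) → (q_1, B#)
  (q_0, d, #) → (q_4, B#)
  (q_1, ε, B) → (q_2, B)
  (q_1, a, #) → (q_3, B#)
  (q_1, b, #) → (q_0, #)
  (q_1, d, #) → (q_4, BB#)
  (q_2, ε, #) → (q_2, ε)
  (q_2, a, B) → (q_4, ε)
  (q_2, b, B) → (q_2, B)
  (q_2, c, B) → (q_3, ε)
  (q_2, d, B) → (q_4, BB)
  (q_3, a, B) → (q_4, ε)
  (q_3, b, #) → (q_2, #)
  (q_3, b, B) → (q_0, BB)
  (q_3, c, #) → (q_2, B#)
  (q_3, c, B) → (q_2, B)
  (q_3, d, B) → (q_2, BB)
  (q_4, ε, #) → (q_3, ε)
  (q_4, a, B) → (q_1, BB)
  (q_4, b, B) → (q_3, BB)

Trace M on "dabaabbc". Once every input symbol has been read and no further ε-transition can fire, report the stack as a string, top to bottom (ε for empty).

B#

(q_0, dabaabbc, #)
  read d, top #: go to q_4, push B# → (q_4, abaabbc, B#)
  read a, top B: go to q_1, push BB → (q_1, baabbc, BB#)
  ε-move, top B: go to q_2, push B → (q_2, baabbc, BB#)
  read b, top B: go to q_2, push B → (q_2, aabbc, BB#)
  read a, top B: go to q_4, push ε → (q_4, abbc, B#)
  read a, top B: go to q_1, push BB → (q_1, bbc, BB#)
  ε-move, top B: go to q_2, push B → (q_2, bbc, BB#)
  read b, top B: go to q_2, push B → (q_2, bc, BB#)
  read b, top B: go to q_2, push B → (q_2, c, BB#)
  read c, top B: go to q_3, push ε → (q_3, ε, B#)
All input consumed in state q_3 with stack B#.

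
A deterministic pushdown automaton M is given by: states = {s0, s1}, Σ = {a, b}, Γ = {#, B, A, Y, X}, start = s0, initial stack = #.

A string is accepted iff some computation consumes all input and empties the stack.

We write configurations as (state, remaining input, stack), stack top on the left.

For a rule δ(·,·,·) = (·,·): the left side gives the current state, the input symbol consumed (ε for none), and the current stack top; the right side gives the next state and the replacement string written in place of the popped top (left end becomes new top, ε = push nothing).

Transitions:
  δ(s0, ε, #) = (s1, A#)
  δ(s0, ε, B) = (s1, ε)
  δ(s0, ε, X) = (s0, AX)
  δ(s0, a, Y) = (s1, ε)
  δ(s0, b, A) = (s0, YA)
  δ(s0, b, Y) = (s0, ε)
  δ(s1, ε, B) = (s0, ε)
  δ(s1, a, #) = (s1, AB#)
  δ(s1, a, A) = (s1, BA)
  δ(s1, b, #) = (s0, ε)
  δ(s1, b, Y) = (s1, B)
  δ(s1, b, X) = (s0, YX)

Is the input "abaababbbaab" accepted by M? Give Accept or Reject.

Reject

(s0, abaababbbaab, #)
  ε-move, top #: go to s1, push A# → (s1, abaababbbaab, A#)
  read a, top A: go to s1, push BA → (s1, baababbbaab, BA#)
  ε-move, top B: go to s0, push ε → (s0, baababbbaab, A#)
  read b, top A: go to s0, push YA → (s0, aababbbaab, YA#)
  read a, top Y: go to s1, push ε → (s1, ababbbaab, A#)
  read a, top A: go to s1, push BA → (s1, babbbaab, BA#)
  ε-move, top B: go to s0, push ε → (s0, babbbaab, A#)
  read b, top A: go to s0, push YA → (s0, abbbaab, YA#)
  read a, top Y: go to s1, push ε → (s1, bbbaab, A#)
No transition applies at (s1, bbbaab, A#); input not fully consumed.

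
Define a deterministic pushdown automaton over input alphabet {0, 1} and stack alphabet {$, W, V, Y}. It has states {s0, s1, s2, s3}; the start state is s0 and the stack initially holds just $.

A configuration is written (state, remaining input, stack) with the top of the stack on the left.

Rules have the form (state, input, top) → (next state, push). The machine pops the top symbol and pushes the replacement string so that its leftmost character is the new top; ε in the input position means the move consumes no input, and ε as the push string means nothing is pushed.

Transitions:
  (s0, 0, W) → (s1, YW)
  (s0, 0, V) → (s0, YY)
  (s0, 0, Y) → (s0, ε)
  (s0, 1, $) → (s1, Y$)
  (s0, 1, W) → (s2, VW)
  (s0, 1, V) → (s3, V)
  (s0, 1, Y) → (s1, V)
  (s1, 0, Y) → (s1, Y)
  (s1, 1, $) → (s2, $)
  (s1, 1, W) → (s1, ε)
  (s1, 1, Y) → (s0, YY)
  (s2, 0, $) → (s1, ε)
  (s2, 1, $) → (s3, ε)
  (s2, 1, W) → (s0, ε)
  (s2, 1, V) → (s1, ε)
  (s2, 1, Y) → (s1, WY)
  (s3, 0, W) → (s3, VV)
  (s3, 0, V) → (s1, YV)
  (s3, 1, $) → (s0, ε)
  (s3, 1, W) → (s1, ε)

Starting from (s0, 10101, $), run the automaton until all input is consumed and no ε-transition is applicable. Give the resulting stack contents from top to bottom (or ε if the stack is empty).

V$

(s0, 10101, $) ⊢ (s1, 0101, Y$) ⊢ (s1, 101, Y$) ⊢ (s0, 01, YY$) ⊢ (s0, 1, Y$) ⊢ (s1, ε, V$)
All input consumed in state s1 with stack V$.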